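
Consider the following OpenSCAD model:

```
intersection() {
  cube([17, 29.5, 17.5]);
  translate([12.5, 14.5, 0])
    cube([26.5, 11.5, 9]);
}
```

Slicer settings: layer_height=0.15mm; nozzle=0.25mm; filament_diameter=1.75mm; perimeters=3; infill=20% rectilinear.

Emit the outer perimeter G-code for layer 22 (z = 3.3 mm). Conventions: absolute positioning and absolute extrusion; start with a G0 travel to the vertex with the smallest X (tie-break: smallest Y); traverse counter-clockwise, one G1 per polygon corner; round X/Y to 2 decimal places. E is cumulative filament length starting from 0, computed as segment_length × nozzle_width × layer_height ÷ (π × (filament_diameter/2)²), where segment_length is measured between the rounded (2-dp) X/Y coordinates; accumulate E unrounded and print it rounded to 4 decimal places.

At z = 3.3 mm: the cube (footprint 17×29.5) is included at this height; the 26.5×11.5 cube at (12.5, 14.5) contributes its full rectangle; Keeping only the common overlap: the 26.5×11.5 cube at (12.5, 14.5) partially overlaps the 17×29.5 cube; clipping to the common part keeps 51.75 mm² — 1 connected region. The outline is a single polygon with 4 vertices. Extrusion per mm of travel: 0.25 × 0.15 / (π × 0.875²) = 0.015591. Accumulating E over each segment gives final E = 0.4989.

G0 X12.50 Y14.50 Z3.30
G1 X17.00 Y14.50 E0.0702
G1 X17.00 Y26.00 E0.2495
G1 X12.50 Y26.00 E0.3196
G1 X12.50 Y14.50 E0.4989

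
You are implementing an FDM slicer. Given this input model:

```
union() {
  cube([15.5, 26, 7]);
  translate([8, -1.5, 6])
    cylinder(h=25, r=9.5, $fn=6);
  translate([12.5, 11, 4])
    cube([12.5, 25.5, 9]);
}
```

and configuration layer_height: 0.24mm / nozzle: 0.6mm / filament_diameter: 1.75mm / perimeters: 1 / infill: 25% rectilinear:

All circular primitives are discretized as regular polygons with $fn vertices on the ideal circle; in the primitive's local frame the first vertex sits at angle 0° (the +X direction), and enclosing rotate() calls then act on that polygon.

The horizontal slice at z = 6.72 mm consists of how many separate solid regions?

At z = 6.72 mm: the cube is present — its section is the full 15.5×26 rectangle; the r=9.5 cylinder at (8, -1.5) gives a regular 6-gon of circumradius 9.5 (constant along its height); the cube at (12.5, 11) is present — its section is the full 12.5×25.5 rectangle; Combining (union): the regions partially overlap (shared area 133.58 mm²), so overlapping operands fuse into one piece — 1 connected region. The result has 1 disconnected region.

1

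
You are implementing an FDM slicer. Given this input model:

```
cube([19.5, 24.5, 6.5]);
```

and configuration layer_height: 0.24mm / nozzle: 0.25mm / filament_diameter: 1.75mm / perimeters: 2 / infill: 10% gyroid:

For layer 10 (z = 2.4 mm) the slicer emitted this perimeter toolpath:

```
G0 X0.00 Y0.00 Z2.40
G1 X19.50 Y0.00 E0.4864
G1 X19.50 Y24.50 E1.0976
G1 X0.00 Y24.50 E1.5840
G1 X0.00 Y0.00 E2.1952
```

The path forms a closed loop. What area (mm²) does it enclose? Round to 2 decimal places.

Apply the shoelace formula to the sequence of (X, Y) vertices; enclosed area = 477.75 mm².

477.75 mm²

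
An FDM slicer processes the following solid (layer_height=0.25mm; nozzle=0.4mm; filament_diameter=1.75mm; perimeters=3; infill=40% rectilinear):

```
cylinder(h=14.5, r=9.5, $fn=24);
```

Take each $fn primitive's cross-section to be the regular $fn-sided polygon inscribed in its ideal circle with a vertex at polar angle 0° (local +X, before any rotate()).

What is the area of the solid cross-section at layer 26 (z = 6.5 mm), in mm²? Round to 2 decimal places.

At z = 6.5 mm: the r=9.5 cylinder contributes a regular 24-gon of circumradius 9.5 (area = (24/2)·9.500²·sin(360°/24) = 280.30 mm²). Overall, the cross-section is a single solid region. Net area = 280.30 mm².

280.30 mm²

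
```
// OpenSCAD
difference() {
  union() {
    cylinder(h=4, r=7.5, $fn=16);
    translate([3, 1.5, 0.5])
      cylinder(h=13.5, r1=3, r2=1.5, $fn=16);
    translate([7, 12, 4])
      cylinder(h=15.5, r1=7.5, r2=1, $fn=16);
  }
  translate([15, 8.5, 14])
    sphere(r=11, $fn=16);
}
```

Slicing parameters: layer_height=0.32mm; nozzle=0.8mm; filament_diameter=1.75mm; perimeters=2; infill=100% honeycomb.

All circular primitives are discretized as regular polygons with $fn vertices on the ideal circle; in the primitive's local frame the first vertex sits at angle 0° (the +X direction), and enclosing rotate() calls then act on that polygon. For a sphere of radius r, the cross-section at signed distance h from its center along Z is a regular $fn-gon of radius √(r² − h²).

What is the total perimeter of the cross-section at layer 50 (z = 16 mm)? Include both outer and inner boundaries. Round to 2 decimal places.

At z = 16 mm: the cylinder is absent (z outside [0, 4]); the cone at (3, 1.5) does not reach this height (z outside [0.5, 14]); the cone at (7, 12): at t=0.774 of its height the radius interpolates to r₁+(r₂−r₁)t = 2.468, giving a regular 16-gon of that circumradius (perimeter = 2·16·2.468·sin(180°/16) = 15.41 mm); Combining (union): only the cone at (7, 12) is present, so the union is just that shape — boundary = 15.41 mm; the sphere at (15, 8.5): section is a regular 16-gon, circumradius = √(r²−h²) = √(11²−2²) = 10.817 (perimeter = 2·16·10.817·sin(180°/16) = 67.53 mm); Taking the first minus the rest: starting from that combined region, the r=11 sphere at (15, 8.5) partially overlaps it — only the 17.61 mm² overlap (of its 358.19 mm²) is removed, clipping the outline — boundary = 7.36 mm. Overall, the cross-section is a single solid region. Total boundary length (outer) = 7.36 mm.

7.36 mm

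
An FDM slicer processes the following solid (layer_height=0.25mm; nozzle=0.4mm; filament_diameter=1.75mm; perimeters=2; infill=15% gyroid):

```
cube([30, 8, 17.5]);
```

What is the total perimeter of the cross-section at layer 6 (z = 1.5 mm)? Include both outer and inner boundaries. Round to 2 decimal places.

At z = 1.5 mm: the 30×8 cube contributes its full rectangle (perimeter 76.00 mm). Overall, the cross-section is a single solid region. Total boundary length (outer) = 76.00 mm.

76.00 mm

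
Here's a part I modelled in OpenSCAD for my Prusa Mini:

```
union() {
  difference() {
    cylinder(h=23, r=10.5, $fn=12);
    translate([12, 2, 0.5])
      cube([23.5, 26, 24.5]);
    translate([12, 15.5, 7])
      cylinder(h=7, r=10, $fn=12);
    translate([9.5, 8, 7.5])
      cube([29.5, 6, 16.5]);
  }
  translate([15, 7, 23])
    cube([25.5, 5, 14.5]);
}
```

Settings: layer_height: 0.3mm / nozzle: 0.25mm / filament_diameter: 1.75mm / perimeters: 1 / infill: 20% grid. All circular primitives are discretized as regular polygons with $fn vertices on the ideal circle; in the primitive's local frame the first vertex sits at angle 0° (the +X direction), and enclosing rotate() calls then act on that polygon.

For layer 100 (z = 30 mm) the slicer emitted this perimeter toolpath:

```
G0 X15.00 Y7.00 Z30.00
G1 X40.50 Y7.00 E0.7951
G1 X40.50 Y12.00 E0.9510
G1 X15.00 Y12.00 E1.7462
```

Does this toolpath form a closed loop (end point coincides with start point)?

Start point (G0): (15.00, 7.00). End point (last G1): the path does not return to the start — open.

no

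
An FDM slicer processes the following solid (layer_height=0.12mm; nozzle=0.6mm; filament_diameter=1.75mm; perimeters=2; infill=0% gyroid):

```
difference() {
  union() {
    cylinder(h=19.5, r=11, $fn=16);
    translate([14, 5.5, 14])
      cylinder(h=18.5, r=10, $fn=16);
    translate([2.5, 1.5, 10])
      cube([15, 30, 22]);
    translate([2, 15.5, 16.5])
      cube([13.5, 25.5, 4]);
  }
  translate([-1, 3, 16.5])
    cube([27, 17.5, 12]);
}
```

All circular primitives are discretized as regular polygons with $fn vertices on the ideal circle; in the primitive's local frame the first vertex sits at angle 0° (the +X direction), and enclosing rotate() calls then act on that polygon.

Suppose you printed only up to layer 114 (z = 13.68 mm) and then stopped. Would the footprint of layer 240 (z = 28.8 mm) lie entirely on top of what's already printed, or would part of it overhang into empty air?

Compare the two slices. At z = 13.68: the r=11 cylinder contributes a regular 16-gon of circumradius 11 (area = (16/2)·11.000²·sin(360°/16) = 370.44 mm²); the cylinder at (14, 5.5) is not intersected at this z (z outside [14, 32.5]); the cube at (2.5, 1.5) is present — its section is the full 15×30 rectangle (area 450.00 mm²); the cube at (2, 15.5) is not intersected at this z (z outside [16.5, 20.5]); Combining (union): the regions partially overlap — summed areas 820.44 mm² minus the doubly-counted overlap 53.20 mm² gives 767.23 mm² — area = 767.23 mm²; the cube at (-1, 3) does not reach this height (z outside [16.5, 28.5]); Subtracting the remaining from the first: none of the subtracted shapes is present at this height, so that combined region is unchanged — area = 767.23 mm². At z = 28.8: the cylinder is not intersected at this z (z outside [0, 19.5]); the r=10 cylinder at (14, 5.5) contributes a regular 16-gon of circumradius 10 (area = (16/2)·10.000²·sin(360°/16) = 306.15 mm²); the 15×30 cube at (2.5, 1.5) contributes its full rectangle (area 450.00 mm²); the cube at (2, 15.5) is absent (z outside [16.5, 20.5]); Taking the union: the regions partially overlap — summed areas 756.15 mm² minus the doubly-counted overlap 162.72 mm² gives 593.43 mm² — area = 593.43 mm²; the cube at (-1, 3) is absent (z outside [16.5, 28.5]); Subtracting the remaining from the first: none of the subtracted shapes is present at this height, so that combined region is unchanged — area = 593.43 mm². Checking containment: at z = 28.8 the cross-section extends beyond the z = 13.68 cross-section by about 124.08 mm².

part overhangs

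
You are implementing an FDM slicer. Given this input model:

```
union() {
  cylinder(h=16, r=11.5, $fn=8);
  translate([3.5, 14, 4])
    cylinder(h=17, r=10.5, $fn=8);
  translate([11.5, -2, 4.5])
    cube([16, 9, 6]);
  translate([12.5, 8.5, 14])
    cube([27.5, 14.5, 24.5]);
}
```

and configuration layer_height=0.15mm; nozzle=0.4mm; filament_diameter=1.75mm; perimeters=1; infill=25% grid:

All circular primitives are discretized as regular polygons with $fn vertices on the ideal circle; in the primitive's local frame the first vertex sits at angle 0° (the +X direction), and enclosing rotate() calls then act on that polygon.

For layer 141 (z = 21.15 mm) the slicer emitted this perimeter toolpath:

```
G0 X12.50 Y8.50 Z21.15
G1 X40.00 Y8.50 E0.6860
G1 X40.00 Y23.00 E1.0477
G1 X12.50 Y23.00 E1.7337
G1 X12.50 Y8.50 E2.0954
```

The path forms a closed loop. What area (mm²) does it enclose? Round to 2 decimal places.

Apply the shoelace formula to the sequence of (X, Y) vertices; enclosed area = 398.75 mm².

398.75 mm²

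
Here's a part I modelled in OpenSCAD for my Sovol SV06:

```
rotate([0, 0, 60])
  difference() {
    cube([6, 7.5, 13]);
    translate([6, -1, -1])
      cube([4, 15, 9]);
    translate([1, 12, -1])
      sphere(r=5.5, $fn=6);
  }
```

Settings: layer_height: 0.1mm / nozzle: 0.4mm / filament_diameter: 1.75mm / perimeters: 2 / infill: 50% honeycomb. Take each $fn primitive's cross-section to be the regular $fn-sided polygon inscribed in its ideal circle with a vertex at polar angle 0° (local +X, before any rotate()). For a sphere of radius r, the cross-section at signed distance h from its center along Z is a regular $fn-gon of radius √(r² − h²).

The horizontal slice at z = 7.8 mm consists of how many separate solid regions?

1

At z = 7.8 mm: the 6×7.5 cube contributes its full rectangle; the cube at (6, -1) is present — its section is the full 4×15 rectangle; the sphere at (1, 12) is not intersected at this z (|z−center|=8.800 > r=5.5); After the difference (first − rest): starting from the 6×7.5 cube, the 4×15 cube at (6, -1) misses the remaining region (no effect) — 1 connected region; (whole slice rotated 60° about Z — lengths, areas and connectivity unchanged). The result has 1 disconnected region.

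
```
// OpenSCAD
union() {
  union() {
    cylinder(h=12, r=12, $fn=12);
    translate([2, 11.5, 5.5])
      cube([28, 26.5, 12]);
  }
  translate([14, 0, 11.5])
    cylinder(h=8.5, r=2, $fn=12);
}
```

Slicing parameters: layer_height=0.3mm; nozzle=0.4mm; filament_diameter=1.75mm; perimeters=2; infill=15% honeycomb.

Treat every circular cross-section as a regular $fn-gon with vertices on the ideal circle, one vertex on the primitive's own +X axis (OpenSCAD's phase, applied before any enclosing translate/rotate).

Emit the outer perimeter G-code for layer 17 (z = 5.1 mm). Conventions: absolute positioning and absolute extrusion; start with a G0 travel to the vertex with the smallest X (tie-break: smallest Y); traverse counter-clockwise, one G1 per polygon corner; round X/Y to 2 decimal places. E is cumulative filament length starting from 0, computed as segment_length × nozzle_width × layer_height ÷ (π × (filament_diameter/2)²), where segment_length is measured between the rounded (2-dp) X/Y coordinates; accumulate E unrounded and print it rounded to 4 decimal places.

G0 X-12.00 Y0.00 Z5.10
G1 X-10.39 Y-6.00 E0.3099
G1 X-6.00 Y-10.39 E0.6197
G1 X0.00 Y-12.00 E0.9296
G1 X6.00 Y-10.39 E1.2395
G1 X10.39 Y-6.00 E1.5493
G1 X12.00 Y0.00 E1.8592
G1 X10.39 Y6.00 E2.1691
G1 X6.00 Y10.39 E2.4789
G1 X0.00 Y12.00 E2.7888
G1 X-6.00 Y10.39 E3.0987
G1 X-10.39 Y6.00 E3.4085
G1 X-12.00 Y0.00 E3.7184

At z = 5.1 mm: the r=12 cylinder contributes a regular 12-gon of circumradius 12; the cube at (2, 11.5) is absent (z outside [5.5, 17.5]); Merging all regions: only the r=12 cylinder is present, so the union is just that shape — 1 connected region; the cylinder at (14, 0) is absent (z outside [11.5, 20]); Combining (union): only the result so far is present, so the union is just that shape — 1 connected region. The outline is a single polygon with 12 vertices. Extrusion per mm of travel: 0.4 × 0.3 / (π × 0.875²) = 0.049890. Accumulating E over each segment gives final E = 3.7184.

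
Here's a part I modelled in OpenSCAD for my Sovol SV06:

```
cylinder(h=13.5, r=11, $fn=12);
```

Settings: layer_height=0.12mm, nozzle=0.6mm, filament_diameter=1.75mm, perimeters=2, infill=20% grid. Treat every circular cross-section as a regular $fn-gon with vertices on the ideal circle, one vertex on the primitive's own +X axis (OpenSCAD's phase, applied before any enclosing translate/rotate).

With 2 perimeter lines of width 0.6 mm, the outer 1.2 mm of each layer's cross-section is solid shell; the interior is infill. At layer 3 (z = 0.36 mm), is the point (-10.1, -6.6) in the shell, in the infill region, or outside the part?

outside

At z = 0.36 mm: the r=11 cylinder gives a regular 12-gon of circumradius 11 (constant along its height). Overall, the cross-section is a single solid region. The nearest boundary edge runs (-9.53, -5.50)→(-5.50, -9.53); distance from the point to it = 1.18 mm. The point is not inside any of the regions above, so it lies outside the cross-section (1.18 mm from the nearest boundary).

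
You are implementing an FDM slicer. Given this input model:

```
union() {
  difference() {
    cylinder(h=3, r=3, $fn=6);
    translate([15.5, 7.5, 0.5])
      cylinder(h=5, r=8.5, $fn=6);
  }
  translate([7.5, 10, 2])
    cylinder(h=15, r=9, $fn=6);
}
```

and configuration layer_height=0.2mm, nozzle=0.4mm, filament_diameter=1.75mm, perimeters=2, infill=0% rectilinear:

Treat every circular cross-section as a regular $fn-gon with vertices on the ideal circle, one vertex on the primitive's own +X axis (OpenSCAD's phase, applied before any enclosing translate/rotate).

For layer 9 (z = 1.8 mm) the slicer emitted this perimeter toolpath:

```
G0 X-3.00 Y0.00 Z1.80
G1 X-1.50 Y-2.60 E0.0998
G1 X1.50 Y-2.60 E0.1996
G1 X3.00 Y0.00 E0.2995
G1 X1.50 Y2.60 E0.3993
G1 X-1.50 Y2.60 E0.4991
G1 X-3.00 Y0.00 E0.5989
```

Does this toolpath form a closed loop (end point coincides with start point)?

yes

Start point (G0): (-3.00, 0.00). End point (last G1): the path returns to the start — closed.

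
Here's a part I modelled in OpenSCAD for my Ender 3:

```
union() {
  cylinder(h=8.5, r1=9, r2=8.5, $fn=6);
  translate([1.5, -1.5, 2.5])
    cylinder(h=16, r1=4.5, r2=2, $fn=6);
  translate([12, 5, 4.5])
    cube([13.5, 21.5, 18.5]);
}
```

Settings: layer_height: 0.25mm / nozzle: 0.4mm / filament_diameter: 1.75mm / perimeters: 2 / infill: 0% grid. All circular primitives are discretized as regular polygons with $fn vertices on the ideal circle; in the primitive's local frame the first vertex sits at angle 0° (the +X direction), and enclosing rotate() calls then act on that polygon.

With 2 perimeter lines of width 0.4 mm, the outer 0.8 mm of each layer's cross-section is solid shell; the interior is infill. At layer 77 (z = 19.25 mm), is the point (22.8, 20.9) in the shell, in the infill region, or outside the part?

At z = 19.25 mm: the cone is not intersected at this z (z outside [0, 8.5]); the cone at (1.5, -1.5) is not intersected at this z (z outside [2.5, 18.5]); the cube at (12, 5) is present — its section is the full 13.5×21.5 rectangle; Merging all regions: only the 13.5×21.5 cube at (12, 5) is present, so the union is just that shape — 1 connected region. Overall, the cross-section is a single solid region. The nearest boundary edge runs (25.50, 5.00)→(25.50, 26.50); distance from the point to it = 2.70 mm. The point is inside the cross-section and 2.70 mm from the nearest boundary — more than the 0.8 mm shell width (2 × 0.4), so it's in the infill interior.

infill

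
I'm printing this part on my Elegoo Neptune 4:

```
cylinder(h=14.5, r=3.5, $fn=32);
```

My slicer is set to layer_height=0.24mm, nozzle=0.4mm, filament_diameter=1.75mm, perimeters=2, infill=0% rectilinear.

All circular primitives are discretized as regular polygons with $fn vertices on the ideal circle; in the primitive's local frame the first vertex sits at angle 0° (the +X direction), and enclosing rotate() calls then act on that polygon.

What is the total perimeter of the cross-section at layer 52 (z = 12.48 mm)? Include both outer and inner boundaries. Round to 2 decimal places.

At z = 12.48 mm: the r=3.5 cylinder contributes a regular 32-gon of circumradius 3.5 (perimeter = 2·32·3.500·sin(180°/32) = 21.96 mm). Overall, the cross-section is a single solid region. Total boundary length (outer) = 21.96 mm.

21.96 mm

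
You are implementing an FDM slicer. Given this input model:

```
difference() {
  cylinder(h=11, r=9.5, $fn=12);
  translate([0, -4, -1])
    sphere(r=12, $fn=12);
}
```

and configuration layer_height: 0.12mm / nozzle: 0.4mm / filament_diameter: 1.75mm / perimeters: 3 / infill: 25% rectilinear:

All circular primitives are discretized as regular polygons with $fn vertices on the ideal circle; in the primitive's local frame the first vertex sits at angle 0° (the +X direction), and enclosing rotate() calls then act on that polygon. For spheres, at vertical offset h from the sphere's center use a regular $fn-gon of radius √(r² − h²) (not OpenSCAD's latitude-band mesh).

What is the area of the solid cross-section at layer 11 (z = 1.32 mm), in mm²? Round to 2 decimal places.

23.86 mm²

At z = 1.32 mm: the r=9.5 cylinder gives a regular 12-gon of circumradius 9.5 (constant along its height) (area = (12/2)·9.500²·sin(360°/12) = 270.75 mm²); the r=12 sphere at (0, -4) contributes a regular 12-gon of circumradius √(12²−2.32²) = 11.774 (area = (12/2)·11.774²·sin(360°/12) = 415.85 mm²); After the difference (first − rest): starting from the r=9.5 cylinder (270.75 mm²), the r=12 sphere at (0, -4) partially overlaps it — only the 246.89 mm² overlap (of its 415.85 mm²) is removed, clipping the outline — area = 23.86 mm². Overall, the cross-section is a single solid region. Net area = 23.86 mm².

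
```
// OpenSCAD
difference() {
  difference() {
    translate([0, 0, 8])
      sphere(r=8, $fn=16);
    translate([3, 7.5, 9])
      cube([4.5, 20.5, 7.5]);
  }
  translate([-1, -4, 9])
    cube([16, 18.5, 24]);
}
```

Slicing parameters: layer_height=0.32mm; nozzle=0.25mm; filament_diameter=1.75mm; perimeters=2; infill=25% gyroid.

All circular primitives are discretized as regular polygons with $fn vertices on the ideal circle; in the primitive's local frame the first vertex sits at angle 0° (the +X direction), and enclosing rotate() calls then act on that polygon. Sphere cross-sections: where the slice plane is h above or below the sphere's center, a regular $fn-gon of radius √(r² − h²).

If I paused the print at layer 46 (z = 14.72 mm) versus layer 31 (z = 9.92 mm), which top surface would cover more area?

Layer 46 (z = 14.72): the r=8 sphere contributes a regular 16-gon of circumradius √(8²−6.72²) = 4.341 (area = (16/2)·4.341²·sin(360°/16) = 57.68 mm²); the cube at (3, 7.5) (footprint 4.5×20.5) is included at this height (area 92.25 mm²); Taking the first minus the rest: starting from the r=8 sphere (57.68 mm²), the 4.5×20.5 cube at (3, 7.5) misses the remaining region (no effect) — area = 57.68 mm²; the cube at (-1, -4) is present — its section is the full 16×18.5 rectangle (area 296.00 mm²); After the difference (first − rest): starting from that combined region (57.68 mm²), the 16×18.5 cube at (-1, -4) partially overlaps it — only the 36.79 mm² overlap (of its 296.00 mm²) is removed, clipping the outline — area = 20.89 mm². So its area = 20.89 mm². Layer 31 (z = 9.92): the r=8 sphere slices to a regular 16-gon of circumradius 7.766 (√(r²−h²) with h=1.92 from center) (area = (16/2)·7.766²·sin(360°/16) = 184.65 mm²); the 4.5×20.5 cube at (3, 7.5) contributes its full rectangle (area 92.25 mm²); Subtracting the remaining from the first: starting from the r=8 sphere (184.65 mm²), the 4.5×20.5 cube at (3, 7.5) misses the remaining region (no effect) — area = 184.65 mm²; the 16×18.5 cube at (-1, -4) contributes its full rectangle (area 296.00 mm²); Subtracting the remaining from the first: starting from that combined region (184.65 mm²), the 16×18.5 cube at (-1, -4) partially overlaps it — only the 87.05 mm² overlap (of its 296.00 mm²) is removed, clipping the outline — area = 97.59 mm². So its area = 97.59 mm². Layer 31 is larger (97.59 vs 20.89 mm²).

layer 31 (z = 9.92 mm)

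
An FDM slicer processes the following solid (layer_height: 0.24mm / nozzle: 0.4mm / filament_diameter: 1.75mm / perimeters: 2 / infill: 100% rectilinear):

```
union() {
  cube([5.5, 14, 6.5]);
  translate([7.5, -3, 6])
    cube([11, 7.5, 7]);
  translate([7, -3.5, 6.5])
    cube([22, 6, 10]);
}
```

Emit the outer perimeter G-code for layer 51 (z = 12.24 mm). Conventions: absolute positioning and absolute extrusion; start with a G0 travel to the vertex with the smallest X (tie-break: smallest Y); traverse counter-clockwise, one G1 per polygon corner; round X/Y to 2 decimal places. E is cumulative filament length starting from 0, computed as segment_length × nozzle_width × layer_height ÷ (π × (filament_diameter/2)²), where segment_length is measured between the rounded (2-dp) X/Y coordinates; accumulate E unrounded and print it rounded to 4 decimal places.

G0 X7.00 Y-3.50 Z12.24
G1 X29.00 Y-3.50 E0.8781
G1 X29.00 Y2.50 E1.1175
G1 X18.50 Y2.50 E1.5366
G1 X18.50 Y4.50 E1.6164
G1 X7.50 Y4.50 E2.0555
G1 X7.50 Y2.50 E2.1353
G1 X7.00 Y2.50 E2.1553
G1 X7.00 Y-3.50 E2.3947

At z = 12.24 mm: the cube does not reach this height (z outside [0, 6.5]); the 11×7.5 cube at (7.5, -3) contributes its full rectangle; the 22×6 cube at (7, -3.5) contributes its full rectangle; Combining (union): the regions partially overlap (shared area 60.50 mm²), so overlapping operands fuse into one piece — 1 connected region. The outline is a single polygon with 8 vertices. Extrusion per mm of travel: 0.4 × 0.24 / (π × 0.875²) = 0.039912. Accumulating E over each segment gives final E = 2.3947.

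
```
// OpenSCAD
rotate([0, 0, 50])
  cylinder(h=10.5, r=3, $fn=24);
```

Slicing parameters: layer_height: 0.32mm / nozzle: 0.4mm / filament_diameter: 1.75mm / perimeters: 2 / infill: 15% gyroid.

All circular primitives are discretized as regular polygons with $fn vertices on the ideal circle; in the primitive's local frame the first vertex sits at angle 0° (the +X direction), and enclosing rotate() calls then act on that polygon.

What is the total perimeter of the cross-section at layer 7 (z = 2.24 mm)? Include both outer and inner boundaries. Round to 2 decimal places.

18.80 mm

At z = 2.24 mm: the r=3 cylinder contributes a regular 24-gon of circumradius 3 (perimeter = 2·24·3.000·sin(180°/24) = 18.80 mm); (whole slice rotated 50° about Z — lengths, areas and connectivity unchanged). Overall, the cross-section is a single solid region. Total boundary length (outer) = 18.80 mm.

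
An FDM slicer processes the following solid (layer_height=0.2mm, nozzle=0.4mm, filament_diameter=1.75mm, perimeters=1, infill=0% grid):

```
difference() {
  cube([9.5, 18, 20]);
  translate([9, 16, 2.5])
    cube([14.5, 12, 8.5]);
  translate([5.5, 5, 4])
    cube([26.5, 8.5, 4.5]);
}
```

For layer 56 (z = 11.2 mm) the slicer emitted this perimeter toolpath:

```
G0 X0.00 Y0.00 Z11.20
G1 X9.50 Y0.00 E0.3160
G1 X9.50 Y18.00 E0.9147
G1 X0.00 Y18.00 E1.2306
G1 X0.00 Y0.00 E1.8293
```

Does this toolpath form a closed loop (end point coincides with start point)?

Start point (G0): (0.00, 0.00). End point (last G1): the path returns to the start — closed.

yes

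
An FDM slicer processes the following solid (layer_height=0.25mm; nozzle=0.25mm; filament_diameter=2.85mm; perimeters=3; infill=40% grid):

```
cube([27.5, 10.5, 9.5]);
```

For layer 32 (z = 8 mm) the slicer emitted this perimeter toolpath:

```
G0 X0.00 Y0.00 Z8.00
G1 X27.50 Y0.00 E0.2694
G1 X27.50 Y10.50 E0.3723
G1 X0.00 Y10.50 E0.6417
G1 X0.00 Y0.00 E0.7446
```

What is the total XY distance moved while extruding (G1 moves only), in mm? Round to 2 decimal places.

Sum the Euclidean lengths of each G1 segment: total = 76.00 mm.

76.00 mm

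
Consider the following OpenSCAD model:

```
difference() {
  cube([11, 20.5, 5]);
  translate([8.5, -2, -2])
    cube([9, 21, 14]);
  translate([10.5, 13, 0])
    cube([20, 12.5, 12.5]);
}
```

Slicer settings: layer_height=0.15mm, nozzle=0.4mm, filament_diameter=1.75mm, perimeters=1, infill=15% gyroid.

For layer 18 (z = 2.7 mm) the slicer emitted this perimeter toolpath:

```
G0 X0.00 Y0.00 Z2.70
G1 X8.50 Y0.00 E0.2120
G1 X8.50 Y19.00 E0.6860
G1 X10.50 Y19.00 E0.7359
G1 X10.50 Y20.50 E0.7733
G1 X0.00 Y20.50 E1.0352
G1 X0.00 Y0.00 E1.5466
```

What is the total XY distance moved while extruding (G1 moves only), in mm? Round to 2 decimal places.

62.00 mm

Sum the Euclidean lengths of each G1 segment: total = 62.00 mm.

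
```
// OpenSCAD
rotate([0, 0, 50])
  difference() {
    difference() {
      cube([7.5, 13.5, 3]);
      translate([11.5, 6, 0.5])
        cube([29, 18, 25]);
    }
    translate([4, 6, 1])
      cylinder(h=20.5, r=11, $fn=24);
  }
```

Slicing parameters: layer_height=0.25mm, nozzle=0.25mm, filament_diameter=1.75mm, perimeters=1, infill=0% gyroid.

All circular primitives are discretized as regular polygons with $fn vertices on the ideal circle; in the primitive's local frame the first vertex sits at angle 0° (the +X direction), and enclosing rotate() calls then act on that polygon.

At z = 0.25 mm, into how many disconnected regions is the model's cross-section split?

1

At z = 0.25 mm: the 7.5×13.5 cube contributes its full rectangle; the cube at (11.5, 6) is absent (z outside [0.5, 25.5]); Taking the first minus the rest: none of the subtracted shapes is present at this height, so the 7.5×13.5 cube is unchanged — 1 connected region; the cylinder at (4, 6) does not reach this height (z outside [1, 21.5]); After the difference (first − rest): none of the subtracted shapes is present at this height, so that combined region is unchanged — 1 connected region; (rotated 50° about Z; rotation is an isometry so areas/perimeters/island counts are preserved). The result has 1 disconnected region.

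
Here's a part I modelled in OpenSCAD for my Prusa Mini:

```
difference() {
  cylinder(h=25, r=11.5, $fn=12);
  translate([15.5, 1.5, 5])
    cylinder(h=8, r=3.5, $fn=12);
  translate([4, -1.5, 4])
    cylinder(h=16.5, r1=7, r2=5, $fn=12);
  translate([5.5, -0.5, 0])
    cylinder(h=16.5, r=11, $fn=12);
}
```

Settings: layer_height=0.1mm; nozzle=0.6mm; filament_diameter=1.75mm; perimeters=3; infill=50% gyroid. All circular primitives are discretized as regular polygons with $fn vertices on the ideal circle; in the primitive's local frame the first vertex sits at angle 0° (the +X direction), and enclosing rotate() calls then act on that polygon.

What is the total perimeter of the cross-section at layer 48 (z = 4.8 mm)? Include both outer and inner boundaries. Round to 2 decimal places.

At z = 4.8 mm: the r=11.5 cylinder contributes a regular 12-gon of circumradius 11.5 (perimeter = 2·12·11.500·sin(180°/12) = 71.43 mm); the cylinder at (15.5, 1.5) does not reach this height (z outside [5, 13]); the cone at (4, -1.5) contributes a regular 12-gon of circumradius 6.903 (interpolated between r1=7 and r2=5 at t=0.048) (perimeter = 2·12·6.903·sin(180°/12) = 42.88 mm); the r=11 cylinder at (5.5, -0.5) contributes a regular 12-gon of circumradius 11 (perimeter = 2·12·11.000·sin(180°/12) = 68.33 mm); Taking the first minus the rest: starting from the r=11.5 cylinder, the cone at (4, -1.5) lies wholly inside it (removes its full 142.96 mm² and its 42.88 mm outline becomes a hole wall); the r=11 cylinder at (5.5, -0.5) partially overlaps it — only the 116.29 mm² overlap (of its 363.00 mm²) is removed, clipping the outline — boundary = 73.74 mm. Overall, the cross-section is a single solid region. Total boundary length (outer) = 73.74 mm.

73.74 mm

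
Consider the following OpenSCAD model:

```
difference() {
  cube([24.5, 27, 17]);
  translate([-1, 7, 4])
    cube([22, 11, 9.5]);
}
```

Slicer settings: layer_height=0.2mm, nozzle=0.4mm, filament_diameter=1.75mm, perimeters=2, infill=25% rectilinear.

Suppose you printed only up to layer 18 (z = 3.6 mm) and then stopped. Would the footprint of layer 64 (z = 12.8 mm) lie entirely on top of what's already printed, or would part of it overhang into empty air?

Compare the two slices. At z = 3.6: the 24.5×27 cube contributes its full rectangle (area 661.50 mm²); the cube at (-1, 7) is not intersected at this z (z outside [4, 13.5]); Subtracting the remaining from the first: none of the subtracted shapes is present at this height, so the 24.5×27 cube is unchanged — area = 661.50 mm². At z = 12.8: the 24.5×27 cube contributes its full rectangle (area 661.50 mm²); the cube at (-1, 7) is present — its section is the full 22×11 rectangle (area 242.00 mm²); After the difference (first − rest): starting from the 24.5×27 cube (661.50 mm²), the 22×11 cube at (-1, 7) partially overlaps it — only the 231.00 mm² overlap (of its 242.00 mm²) is removed, clipping the outline — area = 430.50 mm². Checking containment: the cross-section at z = 12.8 is a subset of the cross-section at z = 3.6.

entirely on top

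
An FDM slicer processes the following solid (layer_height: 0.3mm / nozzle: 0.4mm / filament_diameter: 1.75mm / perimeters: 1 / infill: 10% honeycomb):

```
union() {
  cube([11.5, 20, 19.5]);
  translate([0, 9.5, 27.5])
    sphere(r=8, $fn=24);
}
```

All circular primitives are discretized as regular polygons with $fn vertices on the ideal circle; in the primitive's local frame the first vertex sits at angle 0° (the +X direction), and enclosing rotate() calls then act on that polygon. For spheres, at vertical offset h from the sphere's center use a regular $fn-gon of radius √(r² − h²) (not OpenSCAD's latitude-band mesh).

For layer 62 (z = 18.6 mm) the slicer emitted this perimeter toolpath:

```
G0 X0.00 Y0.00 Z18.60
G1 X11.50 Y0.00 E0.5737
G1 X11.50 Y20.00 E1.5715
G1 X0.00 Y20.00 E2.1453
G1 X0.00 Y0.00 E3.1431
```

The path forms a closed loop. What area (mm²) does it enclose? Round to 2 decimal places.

Apply the shoelace formula to the sequence of (X, Y) vertices; enclosed area = 230.00 mm².

230.00 mm²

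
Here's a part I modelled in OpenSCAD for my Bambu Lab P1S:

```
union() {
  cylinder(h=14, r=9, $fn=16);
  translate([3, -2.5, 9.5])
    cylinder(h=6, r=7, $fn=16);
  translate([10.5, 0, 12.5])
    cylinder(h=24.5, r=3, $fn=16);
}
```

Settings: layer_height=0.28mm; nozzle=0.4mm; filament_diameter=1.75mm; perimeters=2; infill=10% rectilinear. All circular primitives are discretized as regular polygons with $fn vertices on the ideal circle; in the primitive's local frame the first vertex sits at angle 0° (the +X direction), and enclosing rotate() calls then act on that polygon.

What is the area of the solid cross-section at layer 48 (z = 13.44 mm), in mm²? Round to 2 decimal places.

At z = 13.44 mm: the cylinder: section is a regular 16-gon, circumradius r=9 (area = (16/2)·9.000²·sin(360°/16) = 247.98 mm²); the r=7 cylinder at (3, -2.5) gives a regular 16-gon of circumradius 7 (constant along its height) (area = (16/2)·7.000²·sin(360°/16) = 150.01 mm²); the r=3 cylinder at (10.5, 0) gives a regular 16-gon of circumradius 3 (constant along its height) (area = (16/2)·3.000²·sin(360°/16) = 27.55 mm²); Combining (union): the regions partially overlap — summed areas 425.54 mm² minus the doubly-counted overlap 136.86 mm² gives 288.68 mm² — area = 288.68 mm². Overall, the cross-section is a single solid region. Net area = 288.68 mm².

288.68 mm²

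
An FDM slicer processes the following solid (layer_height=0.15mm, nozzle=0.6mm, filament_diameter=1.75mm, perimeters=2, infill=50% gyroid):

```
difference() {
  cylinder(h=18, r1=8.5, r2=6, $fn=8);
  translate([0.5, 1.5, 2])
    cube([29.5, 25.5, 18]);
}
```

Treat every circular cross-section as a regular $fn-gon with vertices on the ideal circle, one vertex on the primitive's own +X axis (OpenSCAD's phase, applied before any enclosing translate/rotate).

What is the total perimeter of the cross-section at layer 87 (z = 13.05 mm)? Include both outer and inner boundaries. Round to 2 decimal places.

At z = 13.05 mm: the cone (r1=8.5→r2=6) has section circumradius 6.688 here — a regular 8-gon (perimeter = 2·8·6.688·sin(180°/8) = 40.95 mm); the 29.5×25.5 cube at (0.5, 1.5) contributes its full rectangle (perimeter 110.00 mm); After the difference (first − rest): starting from the cone, the 29.5×25.5 cube at (0.5, 1.5) partially overlaps it — only the 19.52 mm² overlap (of its 752.25 mm²) is removed, clipping the outline — boundary = 43.42 mm. Overall, the cross-section is a single solid region. Total boundary length (outer) = 43.42 mm.

43.42 mm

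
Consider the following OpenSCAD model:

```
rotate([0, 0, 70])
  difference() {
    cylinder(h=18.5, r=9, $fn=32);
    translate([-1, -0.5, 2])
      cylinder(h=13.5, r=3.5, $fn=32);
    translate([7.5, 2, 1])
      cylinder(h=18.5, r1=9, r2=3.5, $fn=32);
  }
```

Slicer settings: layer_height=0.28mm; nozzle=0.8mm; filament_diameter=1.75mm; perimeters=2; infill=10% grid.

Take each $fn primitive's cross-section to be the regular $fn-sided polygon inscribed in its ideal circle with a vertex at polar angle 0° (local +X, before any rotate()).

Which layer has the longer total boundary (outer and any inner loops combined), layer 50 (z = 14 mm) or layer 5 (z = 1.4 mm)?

Layer 50 (z = 14): the cylinder: section is a regular 32-gon, circumradius r=9 (perimeter = 2·32·9.000·sin(180°/32) = 56.46 mm); the r=3.5 cylinder at (-1, -0.5) contributes a regular 32-gon of circumradius 3.5 (perimeter = 2·32·3.500·sin(180°/32) = 21.96 mm); the cone at (7.5, 2): at t=0.703 of its height the radius interpolates to r₁+(r₂−r₁)t = 5.135, giving a regular 32-gon of that circumradius (perimeter = 2·32·5.135·sin(180°/32) = 32.21 mm); After the difference (first − rest): starting from the r=9 cylinder, the r=3.5 cylinder at (-1, -0.5) lies wholly inside it (removes its full 38.24 mm² and its 21.96 mm outline becomes a hole wall); the cone at (7.5, 2) partially overlaps it — only the 48.27 mm² overlap (of its 82.31 mm²) is removed, clipping the outline — boundary (outer + 1 inner loop) = 82.83 mm; (whole slice rotated 70° about Z — lengths, areas and connectivity unchanged). So its perimeter = 82.83 mm. Layer 5 (z = 1.4): the cylinder: section is a regular 32-gon, circumradius r=9 (perimeter = 2·32·9.000·sin(180°/32) = 56.46 mm); the cylinder at (-1, -0.5) does not reach this height (z outside [2, 15.5]); the cone at (7.5, 2): at t=0.022 of its height the radius interpolates to r₁+(r₂−r₁)t = 8.881, giving a regular 32-gon of that circumradius (perimeter = 2·32·8.881·sin(180°/32) = 55.71 mm); Taking the first minus the rest: starting from the r=9 cylinder, the cone at (7.5, 2) partially overlaps it — only the 115.67 mm² overlap (of its 246.20 mm²) is removed, clipping the outline — boundary = 56.70 mm; (whole slice rotated 70° about Z — lengths, areas and connectivity unchanged). So its perimeter = 56.70 mm. Layer 50 is larger (82.83 vs 56.70 mm).

layer 50 (z = 14 mm)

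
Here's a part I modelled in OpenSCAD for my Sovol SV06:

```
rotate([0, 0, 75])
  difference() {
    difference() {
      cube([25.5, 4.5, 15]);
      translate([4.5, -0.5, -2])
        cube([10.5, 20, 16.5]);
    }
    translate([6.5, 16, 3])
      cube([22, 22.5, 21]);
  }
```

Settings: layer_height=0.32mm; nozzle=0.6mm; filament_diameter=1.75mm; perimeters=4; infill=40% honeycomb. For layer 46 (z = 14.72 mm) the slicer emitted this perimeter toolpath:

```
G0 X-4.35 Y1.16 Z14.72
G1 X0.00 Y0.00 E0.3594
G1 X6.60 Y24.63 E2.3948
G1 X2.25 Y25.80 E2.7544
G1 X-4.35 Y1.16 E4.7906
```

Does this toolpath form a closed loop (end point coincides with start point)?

Start point (G0): (-4.35, 1.16). End point (last G1): the path returns to the start — closed.

yes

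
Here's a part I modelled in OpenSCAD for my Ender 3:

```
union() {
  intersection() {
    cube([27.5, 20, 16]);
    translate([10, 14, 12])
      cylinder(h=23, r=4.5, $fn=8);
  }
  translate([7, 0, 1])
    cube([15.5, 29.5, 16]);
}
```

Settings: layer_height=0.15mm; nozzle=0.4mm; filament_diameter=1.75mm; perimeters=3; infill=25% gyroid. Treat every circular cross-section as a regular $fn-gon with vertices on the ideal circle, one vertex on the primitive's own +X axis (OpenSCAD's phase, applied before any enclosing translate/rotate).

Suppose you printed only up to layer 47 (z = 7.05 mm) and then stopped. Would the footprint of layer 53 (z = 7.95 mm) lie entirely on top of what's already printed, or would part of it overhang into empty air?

entirely on top

Compare the two slices. At z = 7.05: the cube (footprint 27.5×20) is included at this height (area 550.00 mm²); the cylinder at (10, 14) is absent (z outside [12, 35]); After intersecting: at least one operand is absent at this height, so nothing remains; the 15.5×29.5 cube at (7, 0) contributes its full rectangle (area 457.25 mm²); Combining (union): only the 15.5×29.5 cube at (7, 0) is present, so the union is just that shape — area = 457.25 mm². At z = 7.95: the cube (footprint 27.5×20) is included at this height (area 550.00 mm²); the cylinder at (10, 14) does not reach this height (z outside [12, 35]); Keeping only the common overlap: at least one operand is absent at this height, so nothing remains; the 15.5×29.5 cube at (7, 0) contributes its full rectangle (area 457.25 mm²); Combining (union): only the 15.5×29.5 cube at (7, 0) is present, so the union is just that shape — area = 457.25 mm². Checking containment: the cross-section at z = 7.95 is a subset of the cross-section at z = 7.05.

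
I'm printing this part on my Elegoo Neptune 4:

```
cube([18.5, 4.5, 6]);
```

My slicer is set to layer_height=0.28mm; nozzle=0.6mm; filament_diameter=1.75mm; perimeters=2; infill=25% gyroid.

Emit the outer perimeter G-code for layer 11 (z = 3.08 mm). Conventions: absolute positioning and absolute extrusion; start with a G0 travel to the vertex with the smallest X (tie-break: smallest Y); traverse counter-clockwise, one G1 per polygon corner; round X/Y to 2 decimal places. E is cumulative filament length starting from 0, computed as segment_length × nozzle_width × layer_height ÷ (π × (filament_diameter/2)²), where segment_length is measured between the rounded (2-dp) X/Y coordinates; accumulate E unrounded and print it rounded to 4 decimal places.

At z = 3.08 mm: the cube (footprint 18.5×4.5) is included at this height. The outline is a single polygon with 4 vertices. Extrusion per mm of travel: 0.6 × 0.28 / (π × 0.875²) = 0.069846. Accumulating E over each segment gives final E = 3.2129.

G0 X0.00 Y0.00 Z3.08
G1 X18.50 Y0.00 E1.2922
G1 X18.50 Y4.50 E1.6065
G1 X0.00 Y4.50 E2.8986
G1 X0.00 Y0.00 E3.2129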